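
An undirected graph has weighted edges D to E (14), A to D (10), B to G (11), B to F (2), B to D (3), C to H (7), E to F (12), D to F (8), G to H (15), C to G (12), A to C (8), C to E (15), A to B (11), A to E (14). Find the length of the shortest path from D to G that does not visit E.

14

A few of the D→G routes:
D -> B -> G: 3 + 11 = 14
D -> A -> B -> G: 10 + 11 + 11 = 32
D -> F -> B -> G: 8 + 2 + 11 = 21
D -> A -> C -> G: 10 + 8 + 12 = 30
Shortest: 14.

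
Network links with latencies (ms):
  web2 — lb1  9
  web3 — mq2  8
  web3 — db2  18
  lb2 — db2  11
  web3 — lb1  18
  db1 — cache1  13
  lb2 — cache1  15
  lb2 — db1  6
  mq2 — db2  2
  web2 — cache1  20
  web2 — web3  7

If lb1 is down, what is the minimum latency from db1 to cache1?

Candidate routes:
db1-lb2-cache1: 6 + 15 = 21
db1-lb2-db2-web3-web2-cache1: 6 + 11 + 18 + 7 + 20 = 62
db1-cache1: 13
db1-lb2-db2-mq2-web3-web2-cache1: 6 + 11 + 2 + 8 + 7 + 20 = 54
Best route has total 13 ms.

13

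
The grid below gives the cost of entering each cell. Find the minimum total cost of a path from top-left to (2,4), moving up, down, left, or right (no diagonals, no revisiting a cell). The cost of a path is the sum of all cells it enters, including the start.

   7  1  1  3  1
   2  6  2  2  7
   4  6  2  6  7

Path r0c0 r0c1 r0c2 r1c2 r1c3 r2c3 r2c4: 7 + 1 + 1 + 2 + 2 + 6 + 7 = 26.

26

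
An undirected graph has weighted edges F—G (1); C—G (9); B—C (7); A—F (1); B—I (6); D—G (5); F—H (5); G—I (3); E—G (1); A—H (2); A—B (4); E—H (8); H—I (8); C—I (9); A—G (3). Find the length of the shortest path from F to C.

Comparing a few candidate routes:
F → A → B → C: 1 + 4 + 7 = 12
F → A → G → C: 1 + 3 + 9 = 13
F → G → C: 1 + 9 = 10
F → G → A → B → C: 1 + 3 + 4 + 7 = 15
F → G → I → C: 1 + 3 + 9 = 13
Shortest: 10.

10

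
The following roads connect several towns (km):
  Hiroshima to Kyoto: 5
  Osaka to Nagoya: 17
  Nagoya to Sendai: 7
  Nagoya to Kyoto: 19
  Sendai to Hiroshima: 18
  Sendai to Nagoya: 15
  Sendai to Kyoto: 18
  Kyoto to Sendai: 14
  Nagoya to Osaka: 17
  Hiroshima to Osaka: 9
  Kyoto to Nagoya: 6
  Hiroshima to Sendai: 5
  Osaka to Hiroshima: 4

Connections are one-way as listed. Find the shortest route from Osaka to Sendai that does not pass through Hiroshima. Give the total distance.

24

Paths from Osaka to Sendai avoiding Hiroshima:
Osaka→Nagoya→Sendai: 17 + 7 = 24
Osaka→Nagoya→Kyoto→Sendai: 17 + 19 + 14 = 50
The minimum is 24 km.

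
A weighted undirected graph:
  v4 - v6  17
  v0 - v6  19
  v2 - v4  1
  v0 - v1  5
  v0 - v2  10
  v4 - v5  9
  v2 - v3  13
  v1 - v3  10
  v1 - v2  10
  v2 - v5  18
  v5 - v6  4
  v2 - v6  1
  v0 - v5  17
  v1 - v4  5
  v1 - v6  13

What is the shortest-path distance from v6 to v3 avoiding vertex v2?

23

Comparing a few candidate routes:
v6 - v1 - v3: 13 + 10 = 23
v6 - v0 - v1 - v3: 19 + 5 + 10 = 34
v6 - v5 - v4 - v1 - v3: 4 + 9 + 5 + 10 = 28
v6 - v4 - v1 - v3: 17 + 5 + 10 = 32
Shortest: 23.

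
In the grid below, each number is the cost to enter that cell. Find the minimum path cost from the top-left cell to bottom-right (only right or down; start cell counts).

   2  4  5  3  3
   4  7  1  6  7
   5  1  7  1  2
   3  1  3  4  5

25

Path (0,0) (1,0) (2,0) (2,1) (3,1) (3,2) (3,3) (3,4): 2 + 4 + 5 + 1 + 1 + 3 + 4 + 5 = 25.
For comparison, the top-then-right route costs 31.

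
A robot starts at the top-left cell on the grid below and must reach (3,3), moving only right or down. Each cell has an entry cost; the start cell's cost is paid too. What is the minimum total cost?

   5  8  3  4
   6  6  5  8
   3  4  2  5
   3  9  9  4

29

Take [0,0] [1,0] [2,0] [2,1] [2,2] [2,3] [3,3] for a total of 5 + 6 + 3 + 4 + 2 + 5 + 4 = 29.
For comparison, the top-then-right route costs 37.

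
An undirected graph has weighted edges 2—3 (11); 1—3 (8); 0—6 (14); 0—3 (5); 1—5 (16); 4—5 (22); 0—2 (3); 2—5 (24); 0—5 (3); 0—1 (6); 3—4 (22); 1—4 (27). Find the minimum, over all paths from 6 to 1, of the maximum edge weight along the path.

Comparing a few candidate routes:
6-0-1: max(14, 6) = 14
6-0-5-1: max(14, 3, 16) = 16
6-0-2-3-1: max(14, 3, 11, 8) = 14
6-0-3-1: max(14, 5, 8) = 14
Best route has worst link 14.

14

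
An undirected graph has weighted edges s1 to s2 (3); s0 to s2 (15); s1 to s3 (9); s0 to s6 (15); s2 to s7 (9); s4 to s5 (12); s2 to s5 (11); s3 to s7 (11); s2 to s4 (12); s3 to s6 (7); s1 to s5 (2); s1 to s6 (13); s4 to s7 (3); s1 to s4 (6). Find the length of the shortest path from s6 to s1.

Checking several routes:
s6 -> s3 -> s7 -> s4 -> s1: 7 + 11 + 3 + 6 = 27
s6 -> s1: 13
s6 -> s3 -> s1: 7 + 9 = 16
Best route has total 13.

13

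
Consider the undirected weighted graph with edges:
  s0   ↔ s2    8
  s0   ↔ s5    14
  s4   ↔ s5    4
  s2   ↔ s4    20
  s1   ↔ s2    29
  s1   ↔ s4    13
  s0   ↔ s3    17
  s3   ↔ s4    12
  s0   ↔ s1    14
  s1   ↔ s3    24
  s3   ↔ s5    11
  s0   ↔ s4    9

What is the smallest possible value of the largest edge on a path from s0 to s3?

11

Some routes from s0 to s3:
s0-s4-s3: max(9, 12) = 12
s0-s5-s4-s3: max(14, 4, 12) = 14
s0-s5-s3: max(14, 11) = 14
s0-s4-s5-s3: max(9, 4, 11) = 11
Smallest bottleneck: 11.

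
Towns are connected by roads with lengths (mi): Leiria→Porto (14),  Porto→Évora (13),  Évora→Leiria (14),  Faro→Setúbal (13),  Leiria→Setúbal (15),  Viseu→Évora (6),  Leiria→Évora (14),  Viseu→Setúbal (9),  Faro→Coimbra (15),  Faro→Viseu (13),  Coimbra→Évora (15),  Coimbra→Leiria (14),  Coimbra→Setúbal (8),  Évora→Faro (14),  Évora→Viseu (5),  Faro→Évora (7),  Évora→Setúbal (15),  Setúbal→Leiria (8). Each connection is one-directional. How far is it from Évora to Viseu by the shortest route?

Routes from Évora to Viseu:
Évora→Faro→Viseu: 14 + 13 = 27
Évora→Viseu: 5
Shortest: 5 mi.

5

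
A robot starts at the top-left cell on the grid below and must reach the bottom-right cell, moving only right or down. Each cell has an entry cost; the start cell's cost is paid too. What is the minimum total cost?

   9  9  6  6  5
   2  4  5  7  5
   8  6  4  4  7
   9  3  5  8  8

43

One optimal route is [0,0] → [1,0] → [1,1] → [1,2] → [2,2] → [2,3] → [2,4] → [3,4].
Its cost is 9 + 2 + 4 + 5 + 4 + 4 + 7 + 8 = 43.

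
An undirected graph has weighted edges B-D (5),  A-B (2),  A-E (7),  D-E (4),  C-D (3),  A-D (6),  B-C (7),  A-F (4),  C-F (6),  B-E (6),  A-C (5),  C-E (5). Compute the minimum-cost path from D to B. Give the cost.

Checking several routes:
D → A → B: 6 + 2 = 8
D → B: 5
D → C → B: 3 + 7 = 10
D → E → B: 4 + 6 = 10
D → C → A → B: 3 + 5 + 2 = 10
Shortest: 5.

5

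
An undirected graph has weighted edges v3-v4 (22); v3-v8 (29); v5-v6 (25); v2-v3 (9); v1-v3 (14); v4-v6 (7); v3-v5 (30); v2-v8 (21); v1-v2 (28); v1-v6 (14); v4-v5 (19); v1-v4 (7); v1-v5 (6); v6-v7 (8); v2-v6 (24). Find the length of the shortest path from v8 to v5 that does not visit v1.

Checking several routes:
v8 - v3 - v5: 29 + 30 = 59
v8 - v2 - v3 - v5: 21 + 9 + 30 = 60
v8 - v2 - v6 - v5: 21 + 24 + 25 = 70
Best route has total 59.

59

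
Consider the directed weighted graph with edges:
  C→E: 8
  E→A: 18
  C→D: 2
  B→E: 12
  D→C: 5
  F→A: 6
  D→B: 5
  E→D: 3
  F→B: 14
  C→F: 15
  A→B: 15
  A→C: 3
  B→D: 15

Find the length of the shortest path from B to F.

Routes from B to F:
B-E-D-C-F: 12 + 3 + 5 + 15 = 35
B-D-C-F: 15 + 5 + 15 = 35
B-E-A-C-F: 12 + 18 + 3 + 15 = 48
The minimum is 35.

35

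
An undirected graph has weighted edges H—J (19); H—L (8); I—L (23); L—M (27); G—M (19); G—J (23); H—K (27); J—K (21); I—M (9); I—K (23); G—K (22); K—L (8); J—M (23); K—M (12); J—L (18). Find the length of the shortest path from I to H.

Some routes from I to H:
I-M-L-H: 9 + 27 + 8 = 44
I-K-L-H: 23 + 8 + 8 = 39
I-M-K-L-H: 9 + 12 + 8 + 8 = 37
I-M-K-H: 9 + 12 + 27 = 48
I-K-H: 23 + 27 = 50
I-L-H: 23 + 8 = 31
Best route has total 31.

31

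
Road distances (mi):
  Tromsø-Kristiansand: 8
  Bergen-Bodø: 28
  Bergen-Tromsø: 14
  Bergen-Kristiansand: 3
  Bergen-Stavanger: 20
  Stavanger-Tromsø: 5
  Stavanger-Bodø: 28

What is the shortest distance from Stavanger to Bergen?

16

Checking several routes:
Stavanger→Tromsø→Kristiansand→Bergen: 5 + 8 + 3 = 16
Stavanger→Bergen: 20
Stavanger→Tromsø→Bergen: 5 + 14 = 19
The minimum is 16 mi.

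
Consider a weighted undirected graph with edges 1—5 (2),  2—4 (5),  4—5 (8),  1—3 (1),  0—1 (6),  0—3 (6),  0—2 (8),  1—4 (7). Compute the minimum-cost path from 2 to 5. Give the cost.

Checking several routes:
2→0→1→5: 8 + 6 + 2 = 16
2→4→5: 5 + 8 = 13
2→0→3→1→5: 8 + 6 + 1 + 2 = 17
2→4→1→5: 5 + 7 + 2 = 14
Best route has total 13.

13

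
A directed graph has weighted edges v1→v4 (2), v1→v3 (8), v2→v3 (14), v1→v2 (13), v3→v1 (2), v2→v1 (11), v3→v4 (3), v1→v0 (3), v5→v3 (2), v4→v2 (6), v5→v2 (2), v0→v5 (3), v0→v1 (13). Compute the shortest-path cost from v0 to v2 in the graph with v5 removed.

Candidate routes:
v0-v1-v4-v2: 13 + 2 + 6 = 21
v0-v1-v3-v4-v2: 13 + 8 + 3 + 6 = 30
v0-v1-v2: 13 + 13 = 26
Best route has total 21.

21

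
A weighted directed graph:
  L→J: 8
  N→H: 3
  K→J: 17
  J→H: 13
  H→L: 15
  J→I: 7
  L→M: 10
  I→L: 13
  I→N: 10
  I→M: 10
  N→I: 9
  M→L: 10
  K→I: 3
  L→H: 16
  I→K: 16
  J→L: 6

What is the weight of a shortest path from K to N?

13

Paths from K to N:
K→J→I→N: 17 + 7 + 10 = 34
K→I→N: 3 + 10 = 13
Shortest: 13.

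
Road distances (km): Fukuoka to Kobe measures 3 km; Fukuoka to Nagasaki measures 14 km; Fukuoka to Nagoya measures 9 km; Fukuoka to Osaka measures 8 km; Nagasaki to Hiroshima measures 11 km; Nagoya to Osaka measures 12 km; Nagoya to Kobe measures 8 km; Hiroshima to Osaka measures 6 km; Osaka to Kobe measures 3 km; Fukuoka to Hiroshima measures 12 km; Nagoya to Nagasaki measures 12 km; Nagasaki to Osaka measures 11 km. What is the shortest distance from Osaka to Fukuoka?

Comparing a few candidate routes:
Osaka→Kobe→Fukuoka: 3 + 3 = 6
Osaka→Hiroshima→Fukuoka: 6 + 12 = 18
Osaka→Fukuoka: 8
Best route has total 6 km.

6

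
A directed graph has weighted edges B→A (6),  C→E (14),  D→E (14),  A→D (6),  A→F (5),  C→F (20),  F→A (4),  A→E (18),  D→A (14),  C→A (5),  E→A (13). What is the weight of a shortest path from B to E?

24

Routes from B to E:
B - A - E: 6 + 18 = 24
B - A - D - E: 6 + 6 + 14 = 26
Shortest: 24.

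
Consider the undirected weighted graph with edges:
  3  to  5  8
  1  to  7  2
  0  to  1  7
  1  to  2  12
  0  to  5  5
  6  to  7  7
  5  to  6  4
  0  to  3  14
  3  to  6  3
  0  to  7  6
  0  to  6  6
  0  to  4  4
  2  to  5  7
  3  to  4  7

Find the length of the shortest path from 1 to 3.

Checking several routes:
1→0→4→3: 7 + 4 + 7 = 18
1→7→6→3: 2 + 7 + 3 = 12
1→0→6→3: 7 + 6 + 3 = 16
1→7→0→6→3: 2 + 6 + 6 + 3 = 17
1→0→5→6→3: 7 + 5 + 4 + 3 = 19
1→7→0→4→3: 2 + 6 + 4 + 7 = 19
Shortest: 12.

12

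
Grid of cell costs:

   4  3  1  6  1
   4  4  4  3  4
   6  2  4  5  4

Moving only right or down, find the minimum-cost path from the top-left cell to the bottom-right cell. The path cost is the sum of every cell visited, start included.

Path [0,0] → [0,1] → [0,2] → [0,3] → [0,4] → [1,4] → [2,4]: 4 + 3 + 1 + 6 + 1 + 4 + 4 = 23.

23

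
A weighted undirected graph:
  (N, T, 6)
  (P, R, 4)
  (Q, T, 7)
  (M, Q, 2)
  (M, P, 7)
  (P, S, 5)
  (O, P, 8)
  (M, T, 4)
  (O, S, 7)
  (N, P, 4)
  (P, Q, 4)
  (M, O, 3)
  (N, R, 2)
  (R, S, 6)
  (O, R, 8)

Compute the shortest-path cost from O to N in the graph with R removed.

A few of the O→N routes:
O→M→Q→P→N: 3 + 2 + 4 + 4 = 13
O→M→T→N: 3 + 4 + 6 = 13
O→P→N: 8 + 4 = 12
Best route has total 12.

12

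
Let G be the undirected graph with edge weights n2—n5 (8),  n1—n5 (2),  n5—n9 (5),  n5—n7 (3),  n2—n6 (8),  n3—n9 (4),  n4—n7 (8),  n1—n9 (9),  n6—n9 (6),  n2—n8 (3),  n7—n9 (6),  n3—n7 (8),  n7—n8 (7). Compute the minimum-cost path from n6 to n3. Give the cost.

10

Some routes from n6 to n3:
n6 -> n2 -> n5 -> n7 -> n3: 8 + 8 + 3 + 8 = 27
n6 -> n9 -> n3: 6 + 4 = 10
n6 -> n9 -> n7 -> n3: 6 + 6 + 8 = 20
n6 -> n9 -> n5 -> n7 -> n3: 6 + 5 + 3 + 8 = 22
n6 -> n2 -> n5 -> n9 -> n3: 8 + 8 + 5 + 4 = 25
n6 -> n2 -> n8 -> n7 -> n3: 8 + 3 + 7 + 8 = 26
The minimum is 10.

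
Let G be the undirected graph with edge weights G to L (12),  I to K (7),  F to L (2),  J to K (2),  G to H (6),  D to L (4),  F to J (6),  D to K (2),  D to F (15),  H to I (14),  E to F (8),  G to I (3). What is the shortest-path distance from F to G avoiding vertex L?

18

Paths from F to G avoiding L:
F -> D -> K -> I -> G: 15 + 2 + 7 + 3 = 27
F -> D -> K -> I -> H -> G: 15 + 2 + 7 + 14 + 6 = 44
F -> J -> K -> I -> G: 6 + 2 + 7 + 3 = 18
F -> J -> K -> I -> H -> G: 6 + 2 + 7 + 14 + 6 = 35
The minimum is 18.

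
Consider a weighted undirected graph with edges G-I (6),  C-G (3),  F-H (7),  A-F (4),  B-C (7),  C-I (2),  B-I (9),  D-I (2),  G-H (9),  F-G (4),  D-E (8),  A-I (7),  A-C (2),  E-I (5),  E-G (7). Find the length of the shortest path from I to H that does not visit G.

15

Paths from I to H avoiding G:
I - A - F - H: 7 + 4 + 7 = 18
I - C - A - F - H: 2 + 2 + 4 + 7 = 15
I - B - C - A - F - H: 9 + 7 + 2 + 4 + 7 = 29
The minimum is 15.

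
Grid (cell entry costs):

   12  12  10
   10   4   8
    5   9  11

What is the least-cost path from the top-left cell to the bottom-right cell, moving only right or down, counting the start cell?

45

Path [0,0]→[1,0]→[1,1]→[1,2]→[2,2]: 12 + 10 + 4 + 8 + 11 = 45.
(Top row then right column would cost 53.)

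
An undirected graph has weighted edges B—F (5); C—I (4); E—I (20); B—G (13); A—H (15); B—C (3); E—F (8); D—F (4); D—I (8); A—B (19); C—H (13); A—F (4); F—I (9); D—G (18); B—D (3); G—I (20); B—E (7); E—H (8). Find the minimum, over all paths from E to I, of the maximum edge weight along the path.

Checking several routes:
E → F → B → C → I: max(8, 5, 3, 4) = 8
E → F → D → I: max(8, 4, 8) = 8
E → F → D → B → C → I: max(8, 4, 3, 3, 4) = 8
E → B → C → I: max(7, 3, 4) = 7
E → F → B → D → I: max(8, 5, 3, 8) = 8
Smallest bottleneck: 7.

7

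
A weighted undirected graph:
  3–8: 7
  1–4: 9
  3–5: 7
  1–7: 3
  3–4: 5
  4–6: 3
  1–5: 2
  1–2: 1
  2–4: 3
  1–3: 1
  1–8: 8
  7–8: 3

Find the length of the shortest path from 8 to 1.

Some routes from 8 to 1:
8 -> 3 -> 1: 7 + 1 = 8
8 -> 3 -> 4 -> 2 -> 1: 7 + 5 + 3 + 1 = 16
8 -> 7 -> 1: 3 + 3 = 6
8 -> 1: 8
The minimum is 6.

6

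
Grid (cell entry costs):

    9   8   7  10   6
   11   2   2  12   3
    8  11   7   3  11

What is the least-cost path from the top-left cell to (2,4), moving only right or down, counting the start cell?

42

Cheapest: (0,0) (0,1) (1,1) (1,2) (2,2) (2,3) (2,4)
  9 + 8 + 2 + 2 + 7 + 3 + 11 = 42
(Top row then right column would cost 54.)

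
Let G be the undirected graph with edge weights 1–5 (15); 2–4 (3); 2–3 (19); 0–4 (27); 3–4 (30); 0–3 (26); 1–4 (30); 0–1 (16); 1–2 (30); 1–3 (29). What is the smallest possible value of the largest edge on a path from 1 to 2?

26

A few of the 1→2 routes:
1 - 0 - 3 - 2: max(16, 26, 19) = 26
1 - 0 - 4 - 2: max(16, 27, 3) = 27
1 - 3 - 0 - 4 - 2: max(29, 26, 27, 3) = 29
Best route has worst link 26.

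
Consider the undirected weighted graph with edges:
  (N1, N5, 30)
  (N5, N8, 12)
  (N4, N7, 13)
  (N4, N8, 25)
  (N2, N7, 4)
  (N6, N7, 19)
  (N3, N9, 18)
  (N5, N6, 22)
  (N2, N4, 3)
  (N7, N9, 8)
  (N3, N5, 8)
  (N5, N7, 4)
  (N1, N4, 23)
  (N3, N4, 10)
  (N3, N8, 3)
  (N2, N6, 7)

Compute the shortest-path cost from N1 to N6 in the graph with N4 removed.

Some routes from N1 to N6 avoiding N4:
N1-N5-N7-N6: 30 + 4 + 19 = 53
N1-N5-N6: 30 + 22 = 52
N1-N5-N7-N2-N6: 30 + 4 + 4 + 7 = 45
N1-N5-N3-N9-N7-N2-N6: 30 + 8 + 18 + 8 + 4 + 7 = 75
Best route has total 45.

45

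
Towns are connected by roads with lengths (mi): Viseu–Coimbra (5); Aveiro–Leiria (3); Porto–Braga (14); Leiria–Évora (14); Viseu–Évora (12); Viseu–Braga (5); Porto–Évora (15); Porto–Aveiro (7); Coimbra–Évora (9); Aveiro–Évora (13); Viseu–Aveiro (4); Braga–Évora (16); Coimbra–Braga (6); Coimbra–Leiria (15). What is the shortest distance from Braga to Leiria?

Some routes from Braga to Leiria:
Braga→Coimbra→Viseu→Aveiro→Leiria: 6 + 5 + 4 + 3 = 18
Braga→Coimbra→Leiria: 6 + 15 = 21
Braga→Viseu→Aveiro→Leiria: 5 + 4 + 3 = 12
Braga→Porto→Aveiro→Leiria: 14 + 7 + 3 = 24
Best route has total 12 mi.

12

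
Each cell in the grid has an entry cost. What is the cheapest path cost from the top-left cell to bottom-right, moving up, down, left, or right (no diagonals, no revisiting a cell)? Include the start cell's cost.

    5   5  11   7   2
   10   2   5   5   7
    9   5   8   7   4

33

Take r0c0→r0c1→r1c1→r1c2→r1c3→r1c4→r2c4 for a total of 5 + 5 + 2 + 5 + 5 + 7 + 4 = 33.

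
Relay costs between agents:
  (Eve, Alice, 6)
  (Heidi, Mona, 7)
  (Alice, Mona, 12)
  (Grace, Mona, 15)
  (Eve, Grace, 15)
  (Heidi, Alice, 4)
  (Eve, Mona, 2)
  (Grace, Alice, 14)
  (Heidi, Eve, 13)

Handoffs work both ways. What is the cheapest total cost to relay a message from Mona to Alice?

8

Some routes from Mona to Alice:
Mona-Heidi-Alice: 7 + 4 = 11
Mona-Eve-Heidi-Alice: 2 + 13 + 4 = 19
Mona-Alice: 12
Mona-Heidi-Eve-Alice: 7 + 13 + 6 = 26
Mona-Eve-Alice: 2 + 6 = 8
Best route has total 8.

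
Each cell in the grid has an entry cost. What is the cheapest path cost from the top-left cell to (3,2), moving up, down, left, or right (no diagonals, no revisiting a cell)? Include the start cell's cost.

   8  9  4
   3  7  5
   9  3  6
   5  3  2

Path [0,0] → [1,0] → [1,1] → [2,1] → [3,1] → [3,2]: 8 + 3 + 7 + 3 + 3 + 2 = 26.

26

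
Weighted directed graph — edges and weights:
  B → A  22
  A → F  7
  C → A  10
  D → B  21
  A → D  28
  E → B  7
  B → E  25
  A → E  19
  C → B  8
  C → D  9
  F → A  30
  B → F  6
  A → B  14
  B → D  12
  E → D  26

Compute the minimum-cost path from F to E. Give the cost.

Routes from F to E:
F -> A -> D -> B -> E: 30 + 28 + 21 + 25 = 104
F -> A -> E: 30 + 19 = 49
F -> A -> B -> E: 30 + 14 + 25 = 69
Best route has total 49.

49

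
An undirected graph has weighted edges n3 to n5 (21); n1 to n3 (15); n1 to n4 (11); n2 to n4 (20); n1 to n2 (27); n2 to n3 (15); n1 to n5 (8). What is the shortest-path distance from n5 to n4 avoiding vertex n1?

Candidate routes:
n5 -> n3 -> n2 -> n4: 21 + 15 + 20 = 56
The minimum is 56.

56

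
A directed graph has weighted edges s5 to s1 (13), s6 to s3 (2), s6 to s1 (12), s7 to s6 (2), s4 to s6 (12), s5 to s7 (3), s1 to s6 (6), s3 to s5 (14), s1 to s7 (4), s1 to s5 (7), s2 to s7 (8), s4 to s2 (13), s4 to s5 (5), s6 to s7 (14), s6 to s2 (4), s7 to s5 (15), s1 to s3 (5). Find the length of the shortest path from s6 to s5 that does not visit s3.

19

Candidate routes:
s6 - s2 - s7 - s5: 4 + 8 + 15 = 27
s6 - s7 - s5: 14 + 15 = 29
s6 - s1 - s5: 12 + 7 = 19
s6 - s1 - s7 - s5: 12 + 4 + 15 = 31
Best route has total 19.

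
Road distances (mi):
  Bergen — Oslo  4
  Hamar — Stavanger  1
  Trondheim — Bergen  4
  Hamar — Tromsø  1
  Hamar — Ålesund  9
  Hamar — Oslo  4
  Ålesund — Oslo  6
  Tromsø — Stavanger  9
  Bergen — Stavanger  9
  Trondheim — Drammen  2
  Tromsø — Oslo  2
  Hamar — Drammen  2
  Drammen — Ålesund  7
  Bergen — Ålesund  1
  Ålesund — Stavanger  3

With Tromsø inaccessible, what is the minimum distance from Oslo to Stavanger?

5

Comparing a few candidate routes:
Oslo → Hamar → Stavanger: 4 + 1 = 5
Oslo → Bergen → Ålesund → Stavanger: 4 + 1 + 3 = 8
Oslo → Ålesund → Stavanger: 6 + 3 = 9
Shortest: 5 mi.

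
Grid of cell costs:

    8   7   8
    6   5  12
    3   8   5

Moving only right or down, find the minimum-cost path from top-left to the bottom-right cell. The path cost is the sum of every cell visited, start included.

Path (0,0) (1,0) (2,0) (2,1) (2,2): 8 + 6 + 3 + 8 + 5 = 30.

30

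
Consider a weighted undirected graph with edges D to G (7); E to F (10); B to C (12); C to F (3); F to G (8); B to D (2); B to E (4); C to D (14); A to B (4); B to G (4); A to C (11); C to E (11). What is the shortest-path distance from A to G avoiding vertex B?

22

Paths from A to G avoiding B:
A → C → E → F → G: 11 + 11 + 10 + 8 = 40
A → C → D → G: 11 + 14 + 7 = 32
A → C → F → G: 11 + 3 + 8 = 22
Shortest: 22.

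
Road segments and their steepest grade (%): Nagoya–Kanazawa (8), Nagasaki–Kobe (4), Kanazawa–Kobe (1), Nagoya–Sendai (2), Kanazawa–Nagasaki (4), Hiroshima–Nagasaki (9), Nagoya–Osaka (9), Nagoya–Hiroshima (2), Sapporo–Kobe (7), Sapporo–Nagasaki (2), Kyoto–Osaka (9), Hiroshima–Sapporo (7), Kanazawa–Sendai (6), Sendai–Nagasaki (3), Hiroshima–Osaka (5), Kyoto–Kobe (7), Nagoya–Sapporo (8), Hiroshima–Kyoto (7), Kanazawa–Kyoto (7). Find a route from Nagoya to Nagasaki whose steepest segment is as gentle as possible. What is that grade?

3

Checking several routes:
Nagoya -> Sendai -> Nagasaki: max(2, 3) = 3
Nagoya -> Sendai -> Kanazawa -> Kyoto -> Kobe -> Sapporo -> Nagasaki: max(2, 6, 7, 7, 7, 2) = 7
Nagoya -> Sendai -> Kanazawa -> Kobe -> Sapporo -> Nagasaki: max(2, 6, 1, 7, 2) = 7
Nagoya -> Sendai -> Kanazawa -> Kobe -> Kyoto -> Hiroshima -> Sapporo -> Nagasaki: max(2, 6, 1, 7, 7, 7, 2) = 7
Nagoya -> Sendai -> Kanazawa -> Nagasaki: max(2, 6, 4) = 6
Nagoya -> Sendai -> Kanazawa -> Kobe -> Nagasaki: max(2, 6, 1, 4) = 6
The minimum achievable maximum is 3%.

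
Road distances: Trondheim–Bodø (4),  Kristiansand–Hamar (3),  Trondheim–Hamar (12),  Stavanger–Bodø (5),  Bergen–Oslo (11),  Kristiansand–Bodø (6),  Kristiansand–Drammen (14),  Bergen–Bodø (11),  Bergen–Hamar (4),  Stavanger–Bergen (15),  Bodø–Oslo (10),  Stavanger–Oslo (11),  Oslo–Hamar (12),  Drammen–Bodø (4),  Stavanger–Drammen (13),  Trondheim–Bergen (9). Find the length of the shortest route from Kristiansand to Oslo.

15

Checking several routes:
Kristiansand - Hamar - Bergen - Oslo: 3 + 4 + 11 = 18
Kristiansand - Bodø - Stavanger - Oslo: 6 + 5 + 11 = 22
Kristiansand - Bodø - Oslo: 6 + 10 = 16
Kristiansand - Hamar - Oslo: 3 + 12 = 15
Shortest: 15.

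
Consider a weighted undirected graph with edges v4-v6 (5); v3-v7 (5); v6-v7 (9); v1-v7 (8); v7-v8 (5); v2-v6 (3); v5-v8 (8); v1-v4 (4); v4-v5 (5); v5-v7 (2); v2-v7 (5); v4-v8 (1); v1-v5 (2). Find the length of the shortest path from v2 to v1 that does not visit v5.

Checking several routes:
v2→v6→v4→v8→v7→v1: 3 + 5 + 1 + 5 + 8 = 22
v2→v6→v4→v1: 3 + 5 + 4 = 12
v2→v7→v1: 5 + 8 = 13
v2→v6→v7→v1: 3 + 9 + 8 = 20
v2→v7→v8→v4→v1: 5 + 5 + 1 + 4 = 15
v2→v6→v7→v8→v4→v1: 3 + 9 + 5 + 1 + 4 = 22
Best route has total 12.

12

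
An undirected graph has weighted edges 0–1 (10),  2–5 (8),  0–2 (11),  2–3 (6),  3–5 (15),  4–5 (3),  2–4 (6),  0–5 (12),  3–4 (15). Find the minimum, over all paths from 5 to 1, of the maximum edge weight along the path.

Some routes from 5 to 1:
5 -> 2 -> 0 -> 1: max(8, 11, 10) = 11
5 -> 0 -> 1: max(12, 10) = 12
5 -> 4 -> 2 -> 0 -> 1: max(3, 6, 11, 10) = 11
The minimum achievable maximum is 11.

11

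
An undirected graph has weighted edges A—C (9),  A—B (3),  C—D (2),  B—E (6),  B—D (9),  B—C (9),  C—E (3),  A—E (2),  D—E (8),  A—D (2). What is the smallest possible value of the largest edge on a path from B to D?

3

Comparing a few candidate routes:
B -> A -> E -> C -> D: max(3, 2, 3, 2) = 3
B -> E -> C -> D: max(6, 3, 2) = 6
B -> A -> D: max(3, 2) = 3
B -> E -> A -> D: max(6, 2, 2) = 6
B -> E -> D: max(6, 8) = 8
The minimum achievable maximum is 3.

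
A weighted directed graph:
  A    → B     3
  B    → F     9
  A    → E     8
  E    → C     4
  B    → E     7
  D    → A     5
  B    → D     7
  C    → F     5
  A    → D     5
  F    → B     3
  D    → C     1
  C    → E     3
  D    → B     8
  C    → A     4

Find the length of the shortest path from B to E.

Routes from B to E:
B→E: 7
B→D→C→A→E: 7 + 1 + 4 + 8 = 20
B→D→A→E: 7 + 5 + 8 = 20
B→D→C→E: 7 + 1 + 3 = 11
Best route has total 7.

7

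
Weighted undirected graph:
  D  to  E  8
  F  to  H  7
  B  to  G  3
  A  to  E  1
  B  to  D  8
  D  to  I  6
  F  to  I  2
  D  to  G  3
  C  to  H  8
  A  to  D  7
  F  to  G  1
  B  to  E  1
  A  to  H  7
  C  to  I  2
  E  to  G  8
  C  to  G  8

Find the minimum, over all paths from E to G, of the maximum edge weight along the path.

3

Some routes from E to G:
E -> B -> G: max(1, 3) = 3
E -> A -> D -> G: max(1, 7, 3) = 7
E -> A -> H -> F -> I -> D -> G: max(1, 7, 7, 2, 6, 3) = 7
E -> A -> D -> I -> F -> G: max(1, 7, 6, 2, 1) = 7
E -> A -> H -> F -> G: max(1, 7, 7, 1) = 7
Smallest bottleneck: 3.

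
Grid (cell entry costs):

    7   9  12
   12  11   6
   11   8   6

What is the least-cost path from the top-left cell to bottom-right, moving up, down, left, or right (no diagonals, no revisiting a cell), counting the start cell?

39

Cheapest: [0,0] -> [0,1] -> [1,1] -> [1,2] -> [2,2]
  7 + 9 + 11 + 6 + 6 = 39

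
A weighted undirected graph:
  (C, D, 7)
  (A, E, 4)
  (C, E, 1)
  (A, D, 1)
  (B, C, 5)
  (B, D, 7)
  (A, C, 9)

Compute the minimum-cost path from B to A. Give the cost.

Routes from B to A:
B - D - C - A: 7 + 7 + 9 = 23
B - D - C - E - A: 7 + 7 + 1 + 4 = 19
B - D - A: 7 + 1 = 8
B - C - D - A: 5 + 7 + 1 = 13
B - C - A: 5 + 9 = 14
B - C - E - A: 5 + 1 + 4 = 10
Shortest: 8.

8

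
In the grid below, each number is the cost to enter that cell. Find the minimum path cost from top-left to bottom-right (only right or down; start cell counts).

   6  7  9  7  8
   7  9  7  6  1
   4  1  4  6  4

Path r0c0 -> r1c0 -> r2c0 -> r2c1 -> r2c2 -> r2c3 -> r2c4: 6 + 7 + 4 + 1 + 4 + 6 + 4 = 32.
(Top row then right column would cost 42.)

32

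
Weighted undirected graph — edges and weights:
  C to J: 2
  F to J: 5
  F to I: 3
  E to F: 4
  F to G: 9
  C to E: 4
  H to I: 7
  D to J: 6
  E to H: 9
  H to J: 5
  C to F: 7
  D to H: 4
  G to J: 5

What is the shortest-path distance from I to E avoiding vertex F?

16

Routes from I to E avoiding F:
I - H - D - J - C - E: 7 + 4 + 6 + 2 + 4 = 23
I - H - J - C - E: 7 + 5 + 2 + 4 = 18
I - H - E: 7 + 9 = 16
The minimum is 16.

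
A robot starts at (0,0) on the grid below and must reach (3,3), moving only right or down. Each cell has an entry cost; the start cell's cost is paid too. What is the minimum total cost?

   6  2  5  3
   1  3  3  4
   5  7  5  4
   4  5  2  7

27

Best path: (0,0) (1,0) (1,1) (1,2) (2,2) (3,2) (3,3)
Cost: 6 + 1 + 3 + 3 + 5 + 2 + 7 = 27
For comparison, the top-then-right route costs 31.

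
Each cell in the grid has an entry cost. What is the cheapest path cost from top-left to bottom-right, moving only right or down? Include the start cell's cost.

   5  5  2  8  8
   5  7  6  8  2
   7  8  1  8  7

One optimal route is (0,0) → (0,1) → (0,2) → (1,2) → (2,2) → (2,3) → (2,4).
Its cost is 5 + 5 + 2 + 6 + 1 + 8 + 7 = 34.

34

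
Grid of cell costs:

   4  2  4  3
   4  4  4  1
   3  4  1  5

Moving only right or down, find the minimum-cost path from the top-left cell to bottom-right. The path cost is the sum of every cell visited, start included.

19

Best path: [0,0] [0,1] [0,2] [0,3] [1,3] [2,3]
Cost: 4 + 2 + 4 + 3 + 1 + 5 = 19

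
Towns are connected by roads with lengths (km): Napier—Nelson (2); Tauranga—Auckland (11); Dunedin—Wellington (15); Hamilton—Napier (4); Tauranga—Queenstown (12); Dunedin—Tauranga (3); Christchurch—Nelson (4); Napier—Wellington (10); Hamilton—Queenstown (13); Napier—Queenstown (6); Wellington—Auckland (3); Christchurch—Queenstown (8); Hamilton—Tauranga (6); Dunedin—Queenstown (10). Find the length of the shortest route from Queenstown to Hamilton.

Checking several routes:
Queenstown -> Christchurch -> Nelson -> Napier -> Hamilton: 8 + 4 + 2 + 4 = 18
Queenstown -> Tauranga -> Hamilton: 12 + 6 = 18
Queenstown -> Napier -> Hamilton: 6 + 4 = 10
Queenstown -> Hamilton: 13
Shortest: 10 km.

10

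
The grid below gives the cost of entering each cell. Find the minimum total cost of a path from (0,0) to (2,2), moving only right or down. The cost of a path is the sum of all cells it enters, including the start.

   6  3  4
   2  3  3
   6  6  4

18

Take [0,0] → [1,0] → [1,1] → [1,2] → [2,2] for a total of 6 + 2 + 3 + 3 + 4 = 18.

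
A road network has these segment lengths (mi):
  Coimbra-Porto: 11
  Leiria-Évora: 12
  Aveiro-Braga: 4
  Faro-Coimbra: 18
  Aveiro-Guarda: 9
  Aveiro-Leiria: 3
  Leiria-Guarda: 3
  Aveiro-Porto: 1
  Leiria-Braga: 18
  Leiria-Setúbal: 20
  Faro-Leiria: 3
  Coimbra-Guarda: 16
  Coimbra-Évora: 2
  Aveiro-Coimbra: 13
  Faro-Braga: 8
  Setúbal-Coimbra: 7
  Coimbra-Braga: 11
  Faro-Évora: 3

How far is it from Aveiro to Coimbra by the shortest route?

Some routes from Aveiro to Coimbra:
Aveiro -> Leiria -> Faro -> Évora -> Coimbra: 3 + 3 + 3 + 2 = 11
Aveiro -> Porto -> Coimbra: 1 + 11 = 12
Aveiro -> Coimbra: 13
Best route has total 11 mi.

11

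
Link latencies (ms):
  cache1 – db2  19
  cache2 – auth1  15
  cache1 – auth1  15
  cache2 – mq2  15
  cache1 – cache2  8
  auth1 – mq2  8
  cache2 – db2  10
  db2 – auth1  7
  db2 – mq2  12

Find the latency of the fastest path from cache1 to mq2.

Checking several routes:
cache1 - cache2 - mq2: 8 + 15 = 23
cache1 - auth1 - mq2: 15 + 8 = 23
cache1 - cache2 - auth1 - mq2: 8 + 15 + 8 = 31
cache1 - cache2 - db2 - mq2: 8 + 10 + 12 = 30
The minimum is 23 ms.

23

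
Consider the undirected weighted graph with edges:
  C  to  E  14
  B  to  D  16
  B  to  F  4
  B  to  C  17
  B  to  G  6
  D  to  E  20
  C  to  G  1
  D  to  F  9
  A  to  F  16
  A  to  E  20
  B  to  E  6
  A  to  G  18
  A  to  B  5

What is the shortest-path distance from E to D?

Comparing a few candidate routes:
E-C-G-B-F-D: 14 + 1 + 6 + 4 + 9 = 34
E-B-F-D: 6 + 4 + 9 = 19
E-D: 20
E-B-D: 6 + 16 = 22
Shortest: 19.

19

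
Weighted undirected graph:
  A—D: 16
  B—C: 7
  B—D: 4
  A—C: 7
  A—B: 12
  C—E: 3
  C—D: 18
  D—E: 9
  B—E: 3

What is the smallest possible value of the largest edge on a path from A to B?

A few of the A→B routes:
A - C - B: max(7, 7) = 7
A - D - B: max(16, 4) = 16
A - B: max(12) = 12
A - D - E - C - B: max(16, 9, 3, 7) = 16
A - C - E - D - B: max(7, 3, 9, 4) = 9
A - C - E - B: max(7, 3, 3) = 7
Best route has worst link 7.

7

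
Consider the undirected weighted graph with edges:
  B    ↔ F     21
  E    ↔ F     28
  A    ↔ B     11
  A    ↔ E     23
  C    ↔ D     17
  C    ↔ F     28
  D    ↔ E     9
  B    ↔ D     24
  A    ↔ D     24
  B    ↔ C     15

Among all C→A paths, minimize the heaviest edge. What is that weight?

15

Checking several routes:
C-D-E-A: max(17, 9, 23) = 23
C-D-A: max(17, 24) = 24
C-B-D-E-A: max(15, 24, 9, 23) = 24
C-D-B-A: max(17, 24, 11) = 24
C-B-D-A: max(15, 24, 24) = 24
C-B-A: max(15, 11) = 15
Smallest bottleneck: 15.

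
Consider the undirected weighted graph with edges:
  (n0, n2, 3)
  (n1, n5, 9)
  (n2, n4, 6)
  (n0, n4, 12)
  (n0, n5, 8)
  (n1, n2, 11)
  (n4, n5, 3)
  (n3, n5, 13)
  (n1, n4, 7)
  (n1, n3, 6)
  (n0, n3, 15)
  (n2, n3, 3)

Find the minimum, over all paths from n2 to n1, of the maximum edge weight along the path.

Comparing a few candidate routes:
n2 → n1: max(11) = 11
n2 → n0 → n5 → n4 → n1: max(3, 8, 3, 7) = 8
n2 → n4 → n5 → n1: max(6, 3, 9) = 9
n2 → n0 → n5 → n1: max(3, 8, 9) = 9
n2 → n3 → n1: max(3, 6) = 6
n2 → n4 → n1: max(6, 7) = 7
The minimum achievable maximum is 6.

6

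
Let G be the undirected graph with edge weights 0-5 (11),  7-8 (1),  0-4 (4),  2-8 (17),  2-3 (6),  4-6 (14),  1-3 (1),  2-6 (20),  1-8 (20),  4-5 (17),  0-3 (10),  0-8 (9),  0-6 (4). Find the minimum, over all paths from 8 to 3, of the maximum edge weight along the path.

10

Some routes from 8 to 3:
8-2-3: max(17, 6) = 17
8-2-6-0-3: max(17, 20, 4, 10) = 20
8-0-3: max(9, 10) = 10
8-1-3: max(20, 1) = 20
Smallest bottleneck: 10.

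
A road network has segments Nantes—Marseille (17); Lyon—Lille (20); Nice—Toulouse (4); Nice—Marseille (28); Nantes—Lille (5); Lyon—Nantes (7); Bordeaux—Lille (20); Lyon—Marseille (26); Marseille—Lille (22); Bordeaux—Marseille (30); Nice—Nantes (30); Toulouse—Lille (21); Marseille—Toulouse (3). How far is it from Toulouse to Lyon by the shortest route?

27

Checking several routes:
Toulouse→Marseille→Nantes→Lyon: 3 + 17 + 7 = 27
Toulouse→Marseille→Lyon: 3 + 26 = 29
Toulouse→Lille→Nantes→Lyon: 21 + 5 + 7 = 33
Toulouse→Marseille→Lille→Nantes→Lyon: 3 + 22 + 5 + 7 = 37
Shortest: 27 km.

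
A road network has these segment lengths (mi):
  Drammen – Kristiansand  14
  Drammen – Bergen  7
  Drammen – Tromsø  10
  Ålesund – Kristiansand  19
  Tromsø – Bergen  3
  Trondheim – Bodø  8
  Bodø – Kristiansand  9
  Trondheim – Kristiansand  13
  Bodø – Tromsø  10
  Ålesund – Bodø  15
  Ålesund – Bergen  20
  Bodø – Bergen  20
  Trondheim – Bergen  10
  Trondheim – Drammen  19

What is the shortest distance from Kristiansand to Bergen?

21

Comparing a few candidate routes:
Kristiansand → Bodø → Trondheim → Bergen: 9 + 8 + 10 = 27
Kristiansand → Drammen → Tromsø → Bergen: 14 + 10 + 3 = 27
Kristiansand → Drammen → Bergen: 14 + 7 = 21
Kristiansand → Bodø → Tromsø → Bergen: 9 + 10 + 3 = 22
Kristiansand → Trondheim → Bergen: 13 + 10 = 23
Best route has total 21 mi.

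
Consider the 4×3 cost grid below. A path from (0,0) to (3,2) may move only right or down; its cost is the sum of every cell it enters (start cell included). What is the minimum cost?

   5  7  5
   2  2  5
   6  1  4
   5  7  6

One optimal route is r0c0 → r1c0 → r1c1 → r2c1 → r2c2 → r3c2.
Its cost is 5 + 2 + 2 + 1 + 4 + 6 = 20.

20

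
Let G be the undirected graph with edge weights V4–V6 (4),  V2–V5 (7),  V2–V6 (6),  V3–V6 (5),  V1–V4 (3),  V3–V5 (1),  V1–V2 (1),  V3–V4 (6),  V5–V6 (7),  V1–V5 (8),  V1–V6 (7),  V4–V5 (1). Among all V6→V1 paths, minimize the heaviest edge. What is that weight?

4

Comparing a few candidate routes:
V6-V4-V1: max(4, 3) = 4
V6-V3-V5-V4-V1: max(5, 1, 1, 3) = 5
V6-V2-V1: max(6, 1) = 6
The minimum achievable maximum is 4.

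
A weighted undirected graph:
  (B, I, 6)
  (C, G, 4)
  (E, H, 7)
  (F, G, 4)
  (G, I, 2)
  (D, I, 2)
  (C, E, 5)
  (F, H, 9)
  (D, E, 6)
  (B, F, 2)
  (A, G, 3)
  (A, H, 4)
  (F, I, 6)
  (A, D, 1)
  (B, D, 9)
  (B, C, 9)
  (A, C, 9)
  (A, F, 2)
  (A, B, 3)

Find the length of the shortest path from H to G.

Comparing a few candidate routes:
H-A-F-G: 4 + 2 + 4 = 10
H-A-B-F-G: 4 + 3 + 2 + 4 = 13
H-A-G: 4 + 3 = 7
H-A-D-I-G: 4 + 1 + 2 + 2 = 9
Best route has total 7.

7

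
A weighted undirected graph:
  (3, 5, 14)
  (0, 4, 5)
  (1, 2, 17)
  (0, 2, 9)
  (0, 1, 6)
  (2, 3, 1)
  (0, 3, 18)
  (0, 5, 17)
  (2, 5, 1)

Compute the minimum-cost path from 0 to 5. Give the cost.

10

Some routes from 0 to 5:
0 - 2 - 5: 9 + 1 = 10
0 - 3 - 2 - 5: 18 + 1 + 1 = 20
0 - 5: 17
The minimum is 10.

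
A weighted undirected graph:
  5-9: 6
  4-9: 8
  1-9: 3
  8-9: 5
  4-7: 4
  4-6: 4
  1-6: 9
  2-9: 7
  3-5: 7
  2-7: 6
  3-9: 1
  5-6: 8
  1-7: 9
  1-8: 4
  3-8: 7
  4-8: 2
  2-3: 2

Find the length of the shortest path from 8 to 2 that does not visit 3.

A few of the 8→2 routes:
8 - 4 - 7 - 2: 2 + 4 + 6 = 12
8 - 4 - 9 - 2: 2 + 8 + 7 = 17
8 - 1 - 9 - 2: 4 + 3 + 7 = 14
8 - 9 - 2: 5 + 7 = 12
Best route has total 12.

12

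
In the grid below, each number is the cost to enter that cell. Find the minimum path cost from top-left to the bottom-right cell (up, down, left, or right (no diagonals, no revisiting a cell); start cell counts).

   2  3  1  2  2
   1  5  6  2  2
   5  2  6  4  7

Take r0c0 -> r0c1 -> r0c2 -> r0c3 -> r0c4 -> r1c4 -> r2c4 for a total of 2 + 3 + 1 + 2 + 2 + 2 + 7 = 19.

19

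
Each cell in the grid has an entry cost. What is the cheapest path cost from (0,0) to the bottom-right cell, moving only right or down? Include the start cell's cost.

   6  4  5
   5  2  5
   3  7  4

21

Best path: (0,0)→(0,1)→(1,1)→(1,2)→(2,2)
Cost: 6 + 4 + 2 + 5 + 4 = 21
(Top row then right column would cost 24.)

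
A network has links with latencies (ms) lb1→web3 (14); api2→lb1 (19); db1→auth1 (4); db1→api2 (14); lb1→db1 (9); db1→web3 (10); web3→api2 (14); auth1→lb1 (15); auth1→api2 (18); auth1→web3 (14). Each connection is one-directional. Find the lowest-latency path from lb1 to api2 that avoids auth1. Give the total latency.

23

Routes from lb1 to api2 avoiding auth1:
lb1→db1→api2: 9 + 14 = 23
lb1→db1→web3→api2: 9 + 10 + 14 = 33
lb1→web3→api2: 14 + 14 = 28
Shortest: 23 ms.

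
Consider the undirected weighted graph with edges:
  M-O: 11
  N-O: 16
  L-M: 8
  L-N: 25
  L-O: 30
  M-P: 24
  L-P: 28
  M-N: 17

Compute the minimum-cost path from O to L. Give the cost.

A few of the O→L routes:
O -> N -> M -> L: 16 + 17 + 8 = 41
O -> M -> L: 11 + 8 = 19
O -> L: 30
Shortest: 19.

19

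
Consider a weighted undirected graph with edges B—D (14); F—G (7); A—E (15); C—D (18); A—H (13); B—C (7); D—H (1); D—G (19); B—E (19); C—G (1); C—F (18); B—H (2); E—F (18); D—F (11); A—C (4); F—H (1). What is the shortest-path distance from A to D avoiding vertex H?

22

Checking several routes:
A - C - G - D: 4 + 1 + 19 = 24
A - C - G - F - D: 4 + 1 + 7 + 11 = 23
A - C - D: 4 + 18 = 22
Shortest: 22.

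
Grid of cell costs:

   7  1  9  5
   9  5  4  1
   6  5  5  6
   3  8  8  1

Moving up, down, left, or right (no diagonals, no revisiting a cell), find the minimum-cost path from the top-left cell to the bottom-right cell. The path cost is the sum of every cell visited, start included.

25

Cheapest: [0,0] → [0,1] → [1,1] → [1,2] → [1,3] → [2,3] → [3,3]
  7 + 1 + 5 + 4 + 1 + 6 + 1 = 25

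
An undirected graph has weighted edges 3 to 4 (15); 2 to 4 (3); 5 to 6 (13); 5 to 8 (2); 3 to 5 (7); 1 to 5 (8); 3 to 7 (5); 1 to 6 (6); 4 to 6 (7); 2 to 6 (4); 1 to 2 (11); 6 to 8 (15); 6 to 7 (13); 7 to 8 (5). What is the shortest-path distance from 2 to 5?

Some routes from 2 to 5:
2 → 6 → 1 → 5: 4 + 6 + 8 = 18
2 → 1 → 5: 11 + 8 = 19
2 → 6 → 5: 4 + 13 = 17
2 → 6 → 8 → 5: 4 + 15 + 2 = 21
2 → 6 → 7 → 8 → 5: 4 + 13 + 5 + 2 = 24
2 → 4 → 6 → 5: 3 + 7 + 13 = 23
The minimum is 17.

17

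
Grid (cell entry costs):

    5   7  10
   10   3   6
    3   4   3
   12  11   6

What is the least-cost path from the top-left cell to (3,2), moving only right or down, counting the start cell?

Path (0,0)→(0,1)→(1,1)→(2,1)→(2,2)→(3,2): 5 + 7 + 3 + 4 + 3 + 6 = 28.
For comparison, the top-then-right route costs 37.

28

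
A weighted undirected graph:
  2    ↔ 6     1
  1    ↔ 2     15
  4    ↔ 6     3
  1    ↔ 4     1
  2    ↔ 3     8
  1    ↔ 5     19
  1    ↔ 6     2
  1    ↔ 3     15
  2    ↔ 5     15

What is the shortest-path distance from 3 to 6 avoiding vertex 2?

Paths from 3 to 6 avoiding 2:
3 - 1 - 6: 15 + 2 = 17
3 - 1 - 4 - 6: 15 + 1 + 3 = 19
Shortest: 17.

17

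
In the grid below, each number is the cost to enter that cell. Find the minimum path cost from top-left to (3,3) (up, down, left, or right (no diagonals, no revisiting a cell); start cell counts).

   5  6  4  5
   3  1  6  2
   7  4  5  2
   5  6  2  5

Take (0,0) (1,0) (1,1) (1,2) (1,3) (2,3) (3,3) for a total of 5 + 3 + 1 + 6 + 2 + 2 + 5 = 24.

24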